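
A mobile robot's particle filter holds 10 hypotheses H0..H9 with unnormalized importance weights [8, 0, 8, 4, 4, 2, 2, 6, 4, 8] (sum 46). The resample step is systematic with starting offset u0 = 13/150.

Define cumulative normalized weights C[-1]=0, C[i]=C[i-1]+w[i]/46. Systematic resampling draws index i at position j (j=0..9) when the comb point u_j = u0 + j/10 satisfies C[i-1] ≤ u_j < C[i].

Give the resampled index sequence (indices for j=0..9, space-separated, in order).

0 2 2 3 4 6 7 8 9 9

C = [4/23, 4/23, 8/23, 10/23, 12/23, 13/23, 14/23, 17/23, 19/23, 1]
j=0: u_0=13/150 ∈ [0, 4/23) → index 0
j=1: u_1=14/75 ∈ [4/23, 8/23) → index 2
j=2: u_2=43/150 ∈ [4/23, 8/23) → index 2
j=3: u_3=29/75 ∈ [8/23, 10/23) → index 3
j=4: u_4=73/150 ∈ [10/23, 12/23) → index 4
j=5: u_5=44/75 ∈ [13/23, 14/23) → index 6
j=6: u_6=103/150 ∈ [14/23, 17/23) → index 7
j=7: u_7=59/75 ∈ [17/23, 19/23) → index 8
j=8: u_8=133/150 ∈ [19/23, 1) → index 9
j=9: u_9=74/75 ∈ [19/23, 1) → index 9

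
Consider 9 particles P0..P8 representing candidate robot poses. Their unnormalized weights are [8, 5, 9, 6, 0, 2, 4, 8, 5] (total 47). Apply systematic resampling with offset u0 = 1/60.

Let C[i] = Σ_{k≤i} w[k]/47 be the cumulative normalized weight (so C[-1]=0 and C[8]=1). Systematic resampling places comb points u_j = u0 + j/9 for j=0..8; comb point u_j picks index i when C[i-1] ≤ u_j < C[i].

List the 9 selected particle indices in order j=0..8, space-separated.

C = [8/47, 13/47, 22/47, 28/47, 28/47, 30/47, 34/47, 42/47, 1]
j=0: u_0=1/60 ∈ [0, 8/47) → index 0
j=1: u_1=23/180 ∈ [0, 8/47) → index 0
j=2: u_2=43/180 ∈ [8/47, 13/47) → index 1
j=3: u_3=7/20 ∈ [13/47, 22/47) → index 2
j=4: u_4=83/180 ∈ [13/47, 22/47) → index 2
j=5: u_5=103/180 ∈ [22/47, 28/47) → index 3
j=6: u_6=41/60 ∈ [30/47, 34/47) → index 6
j=7: u_7=143/180 ∈ [34/47, 42/47) → index 7
j=8: u_8=163/180 ∈ [42/47, 1) → index 8

0 0 1 2 2 3 6 7 8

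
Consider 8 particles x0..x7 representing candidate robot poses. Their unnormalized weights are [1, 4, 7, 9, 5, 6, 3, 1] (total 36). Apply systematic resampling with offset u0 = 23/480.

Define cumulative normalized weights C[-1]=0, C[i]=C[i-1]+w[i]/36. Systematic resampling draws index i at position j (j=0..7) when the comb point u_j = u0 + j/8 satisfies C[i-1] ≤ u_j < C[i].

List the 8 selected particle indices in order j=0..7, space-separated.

1 2 2 3 3 4 5 6

C = [1/36, 5/36, 1/3, 7/12, 13/18, 8/9, 35/36, 1]
j=0: u_0=23/480 ∈ [1/36, 5/36) → index 1
j=1: u_1=83/480 ∈ [5/36, 1/3) → index 2
j=2: u_2=143/480 ∈ [5/36, 1/3) → index 2
j=3: u_3=203/480 ∈ [1/3, 7/12) → index 3
j=4: u_4=263/480 ∈ [1/3, 7/12) → index 3
j=5: u_5=323/480 ∈ [7/12, 13/18) → index 4
j=6: u_6=383/480 ∈ [13/18, 8/9) → index 5
j=7: u_7=443/480 ∈ [8/9, 35/36) → index 6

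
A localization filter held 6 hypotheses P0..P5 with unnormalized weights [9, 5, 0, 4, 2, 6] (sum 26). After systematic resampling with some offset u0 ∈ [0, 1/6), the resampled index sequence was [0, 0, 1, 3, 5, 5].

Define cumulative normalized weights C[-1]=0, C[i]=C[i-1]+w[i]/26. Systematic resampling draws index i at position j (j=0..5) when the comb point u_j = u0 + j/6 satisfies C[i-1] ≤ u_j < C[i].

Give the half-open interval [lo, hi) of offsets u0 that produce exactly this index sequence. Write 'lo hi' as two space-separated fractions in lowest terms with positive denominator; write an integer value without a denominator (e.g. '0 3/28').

C = [9/26, 7/13, 7/13, 9/13, 10/13, 1]
j=0 picked index 0: u0 ∈ [0, 9/26)
j=1 picked index 0: u0 ∈ [-1/6, 7/39)
j=2 picked index 1: u0 ∈ [1/78, 8/39)
j=3 picked index 3: u0 ∈ [1/26, 5/26)
j=4 picked index 5: u0 ∈ [4/39, 1/3)
j=5 picked index 5: u0 ∈ [-5/78, 1/6)
intersection: [4/39, 1/6)

4/39 1/6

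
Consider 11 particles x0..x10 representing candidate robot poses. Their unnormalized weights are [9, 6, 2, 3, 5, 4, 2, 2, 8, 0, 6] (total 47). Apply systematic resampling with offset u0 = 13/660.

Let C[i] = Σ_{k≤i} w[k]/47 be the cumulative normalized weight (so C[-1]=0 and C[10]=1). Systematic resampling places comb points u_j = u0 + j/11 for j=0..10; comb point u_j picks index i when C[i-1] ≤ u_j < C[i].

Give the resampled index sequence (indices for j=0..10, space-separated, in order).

0 0 1 1 3 4 5 6 8 8 10

C = [9/47, 15/47, 17/47, 20/47, 25/47, 29/47, 31/47, 33/47, 41/47, 41/47, 1]
j=0: u_0=13/660 ∈ [0, 9/47) → index 0
j=1: u_1=73/660 ∈ [0, 9/47) → index 0
j=2: u_2=133/660 ∈ [9/47, 15/47) → index 1
j=3: u_3=193/660 ∈ [9/47, 15/47) → index 1
j=4: u_4=23/60 ∈ [17/47, 20/47) → index 3
j=5: u_5=313/660 ∈ [20/47, 25/47) → index 4
j=6: u_6=373/660 ∈ [25/47, 29/47) → index 5
j=7: u_7=433/660 ∈ [29/47, 31/47) → index 6
j=8: u_8=493/660 ∈ [33/47, 41/47) → index 8
j=9: u_9=553/660 ∈ [33/47, 41/47) → index 8
j=10: u_10=613/660 ∈ [41/47, 1) → index 10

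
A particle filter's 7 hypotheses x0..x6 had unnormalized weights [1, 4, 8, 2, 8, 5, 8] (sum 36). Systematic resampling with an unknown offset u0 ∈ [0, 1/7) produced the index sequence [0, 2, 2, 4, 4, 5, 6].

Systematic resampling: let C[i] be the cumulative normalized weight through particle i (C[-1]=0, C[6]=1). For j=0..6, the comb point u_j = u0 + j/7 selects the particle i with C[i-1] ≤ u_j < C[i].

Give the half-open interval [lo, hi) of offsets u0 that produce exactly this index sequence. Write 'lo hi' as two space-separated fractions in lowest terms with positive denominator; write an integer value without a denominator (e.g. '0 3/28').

0 1/36

C = [1/36, 5/36, 13/36, 5/12, 23/36, 7/9, 1]
j=0 picked index 0: u0 ∈ [0, 1/36)
j=1 picked index 2: u0 ∈ [-1/252, 55/252)
j=2 picked index 2: u0 ∈ [-37/252, 19/252)
j=3 picked index 4: u0 ∈ [-1/84, 53/252)
j=4 picked index 4: u0 ∈ [-13/84, 17/252)
j=5 picked index 5: u0 ∈ [-19/252, 4/63)
j=6 picked index 6: u0 ∈ [-5/63, 1/7)
intersection: [0, 1/36)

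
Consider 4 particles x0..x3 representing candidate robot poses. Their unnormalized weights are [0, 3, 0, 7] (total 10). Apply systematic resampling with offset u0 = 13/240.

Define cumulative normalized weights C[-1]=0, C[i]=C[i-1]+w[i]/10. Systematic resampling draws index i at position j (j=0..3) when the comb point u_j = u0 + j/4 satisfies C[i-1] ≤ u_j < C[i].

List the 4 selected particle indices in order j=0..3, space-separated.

1 3 3 3

C = [0, 3/10, 3/10, 1]
j=0: u_0=13/240 ∈ [0, 3/10) → index 1
j=1: u_1=73/240 ∈ [3/10, 1) → index 3
j=2: u_2=133/240 ∈ [3/10, 1) → index 3
j=3: u_3=193/240 ∈ [3/10, 1) → index 3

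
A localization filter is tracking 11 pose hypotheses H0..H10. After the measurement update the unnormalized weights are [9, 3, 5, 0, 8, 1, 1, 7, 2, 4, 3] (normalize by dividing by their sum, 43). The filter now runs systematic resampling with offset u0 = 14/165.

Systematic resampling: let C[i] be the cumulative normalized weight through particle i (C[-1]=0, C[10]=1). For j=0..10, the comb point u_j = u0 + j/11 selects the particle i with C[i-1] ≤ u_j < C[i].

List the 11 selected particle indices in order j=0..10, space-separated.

C = [9/43, 12/43, 17/43, 17/43, 25/43, 26/43, 27/43, 34/43, 36/43, 40/43, 1]
j=0: u_0=14/165 ∈ [0, 9/43) → index 0
j=1: u_1=29/165 ∈ [0, 9/43) → index 0
j=2: u_2=4/15 ∈ [9/43, 12/43) → index 1
j=3: u_3=59/165 ∈ [12/43, 17/43) → index 2
j=4: u_4=74/165 ∈ [17/43, 25/43) → index 4
j=5: u_5=89/165 ∈ [17/43, 25/43) → index 4
j=6: u_6=104/165 ∈ [27/43, 34/43) → index 7
j=7: u_7=119/165 ∈ [27/43, 34/43) → index 7
j=8: u_8=134/165 ∈ [34/43, 36/43) → index 8
j=9: u_9=149/165 ∈ [36/43, 40/43) → index 9
j=10: u_10=164/165 ∈ [40/43, 1) → index 10

0 0 1 2 4 4 7 7 8 9 10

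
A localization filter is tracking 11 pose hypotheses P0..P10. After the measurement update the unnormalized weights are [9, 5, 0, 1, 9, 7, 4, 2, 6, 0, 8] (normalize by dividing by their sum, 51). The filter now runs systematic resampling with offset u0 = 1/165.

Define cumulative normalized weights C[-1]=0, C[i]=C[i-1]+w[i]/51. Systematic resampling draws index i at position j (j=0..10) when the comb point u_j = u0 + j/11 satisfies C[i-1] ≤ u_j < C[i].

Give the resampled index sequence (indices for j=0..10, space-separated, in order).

C = [3/17, 14/51, 14/51, 5/17, 8/17, 31/51, 35/51, 37/51, 43/51, 43/51, 1]
j=0: u_0=1/165 ∈ [0, 3/17) → index 0
j=1: u_1=16/165 ∈ [0, 3/17) → index 0
j=2: u_2=31/165 ∈ [3/17, 14/51) → index 1
j=3: u_3=46/165 ∈ [14/51, 5/17) → index 3
j=4: u_4=61/165 ∈ [5/17, 8/17) → index 4
j=5: u_5=76/165 ∈ [5/17, 8/17) → index 4
j=6: u_6=91/165 ∈ [8/17, 31/51) → index 5
j=7: u_7=106/165 ∈ [31/51, 35/51) → index 6
j=8: u_8=11/15 ∈ [37/51, 43/51) → index 8
j=9: u_9=136/165 ∈ [37/51, 43/51) → index 8
j=10: u_10=151/165 ∈ [43/51, 1) → index 10

0 0 1 3 4 4 5 6 8 8 10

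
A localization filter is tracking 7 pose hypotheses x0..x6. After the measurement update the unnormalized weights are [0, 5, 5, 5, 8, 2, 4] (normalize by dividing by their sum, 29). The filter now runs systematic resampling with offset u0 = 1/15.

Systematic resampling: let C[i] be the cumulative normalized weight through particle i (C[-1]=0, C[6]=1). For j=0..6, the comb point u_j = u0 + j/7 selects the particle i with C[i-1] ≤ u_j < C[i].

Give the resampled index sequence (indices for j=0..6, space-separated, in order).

1 2 3 3 4 4 6

C = [0, 5/29, 10/29, 15/29, 23/29, 25/29, 1]
j=0: u_0=1/15 ∈ [0, 5/29) → index 1
j=1: u_1=22/105 ∈ [5/29, 10/29) → index 2
j=2: u_2=37/105 ∈ [10/29, 15/29) → index 3
j=3: u_3=52/105 ∈ [10/29, 15/29) → index 3
j=4: u_4=67/105 ∈ [15/29, 23/29) → index 4
j=5: u_5=82/105 ∈ [15/29, 23/29) → index 4
j=6: u_6=97/105 ∈ [25/29, 1) → index 6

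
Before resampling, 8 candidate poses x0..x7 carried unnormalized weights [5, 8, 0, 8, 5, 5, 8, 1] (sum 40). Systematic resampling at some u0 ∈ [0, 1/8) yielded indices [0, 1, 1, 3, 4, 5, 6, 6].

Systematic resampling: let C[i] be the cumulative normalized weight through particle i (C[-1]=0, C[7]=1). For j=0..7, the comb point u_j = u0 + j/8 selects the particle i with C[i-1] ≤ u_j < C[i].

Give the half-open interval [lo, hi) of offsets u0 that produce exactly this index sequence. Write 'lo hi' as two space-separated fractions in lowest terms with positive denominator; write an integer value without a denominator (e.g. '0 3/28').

C = [1/8, 13/40, 13/40, 21/40, 13/20, 31/40, 39/40, 1]
j=0 picked index 0: u0 ∈ [0, 1/8)
j=1 picked index 1: u0 ∈ [0, 1/5)
j=2 picked index 1: u0 ∈ [-1/8, 3/40)
j=3 picked index 3: u0 ∈ [-1/20, 3/20)
j=4 picked index 4: u0 ∈ [1/40, 3/20)
j=5 picked index 5: u0 ∈ [1/40, 3/20)
j=6 picked index 6: u0 ∈ [1/40, 9/40)
j=7 picked index 6: u0 ∈ [-1/10, 1/10)
intersection: [1/40, 3/40)

1/40 3/40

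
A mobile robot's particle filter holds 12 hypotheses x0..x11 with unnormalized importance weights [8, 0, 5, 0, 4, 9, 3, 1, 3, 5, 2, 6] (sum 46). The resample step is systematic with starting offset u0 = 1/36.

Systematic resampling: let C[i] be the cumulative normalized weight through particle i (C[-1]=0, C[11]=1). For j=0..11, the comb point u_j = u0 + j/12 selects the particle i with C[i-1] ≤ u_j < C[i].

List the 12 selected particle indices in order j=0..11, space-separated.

0 0 2 2 4 5 5 6 8 9 10 11

C = [4/23, 4/23, 13/46, 13/46, 17/46, 13/23, 29/46, 15/23, 33/46, 19/23, 20/23, 1]
j=0: u_0=1/36 ∈ [0, 4/23) → index 0
j=1: u_1=1/9 ∈ [0, 4/23) → index 0
j=2: u_2=7/36 ∈ [4/23, 13/46) → index 2
j=3: u_3=5/18 ∈ [4/23, 13/46) → index 2
j=4: u_4=13/36 ∈ [13/46, 17/46) → index 4
j=5: u_5=4/9 ∈ [17/46, 13/23) → index 5
j=6: u_6=19/36 ∈ [17/46, 13/23) → index 5
j=7: u_7=11/18 ∈ [13/23, 29/46) → index 6
j=8: u_8=25/36 ∈ [15/23, 33/46) → index 8
j=9: u_9=7/9 ∈ [33/46, 19/23) → index 9
j=10: u_10=31/36 ∈ [19/23, 20/23) → index 10
j=11: u_11=17/18 ∈ [20/23, 1) → index 11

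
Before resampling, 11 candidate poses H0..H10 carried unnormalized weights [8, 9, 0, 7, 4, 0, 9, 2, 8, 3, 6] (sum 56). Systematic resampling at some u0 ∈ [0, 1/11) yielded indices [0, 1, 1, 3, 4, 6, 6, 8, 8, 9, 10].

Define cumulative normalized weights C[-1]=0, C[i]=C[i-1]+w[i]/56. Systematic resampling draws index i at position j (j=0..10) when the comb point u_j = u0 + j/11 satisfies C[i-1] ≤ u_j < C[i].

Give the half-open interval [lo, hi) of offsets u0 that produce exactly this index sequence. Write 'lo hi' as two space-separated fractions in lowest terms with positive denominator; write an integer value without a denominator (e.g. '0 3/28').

5/77 23/308

C = [1/7, 17/56, 17/56, 3/7, 1/2, 1/2, 37/56, 39/56, 47/56, 25/28, 1]
j=0 picked index 0: u0 ∈ [0, 1/7)
j=1 picked index 1: u0 ∈ [4/77, 131/616)
j=2 picked index 1: u0 ∈ [-3/77, 75/616)
j=3 picked index 3: u0 ∈ [19/616, 12/77)
j=4 picked index 4: u0 ∈ [5/77, 3/22)
j=5 picked index 6: u0 ∈ [1/22, 127/616)
j=6 picked index 6: u0 ∈ [-1/22, 71/616)
j=7 picked index 8: u0 ∈ [37/616, 125/616)
j=8 picked index 8: u0 ∈ [-19/616, 69/616)
j=9 picked index 9: u0 ∈ [13/616, 23/308)
j=10 picked index 10: u0 ∈ [-5/308, 1/11)
intersection: [5/77, 23/308)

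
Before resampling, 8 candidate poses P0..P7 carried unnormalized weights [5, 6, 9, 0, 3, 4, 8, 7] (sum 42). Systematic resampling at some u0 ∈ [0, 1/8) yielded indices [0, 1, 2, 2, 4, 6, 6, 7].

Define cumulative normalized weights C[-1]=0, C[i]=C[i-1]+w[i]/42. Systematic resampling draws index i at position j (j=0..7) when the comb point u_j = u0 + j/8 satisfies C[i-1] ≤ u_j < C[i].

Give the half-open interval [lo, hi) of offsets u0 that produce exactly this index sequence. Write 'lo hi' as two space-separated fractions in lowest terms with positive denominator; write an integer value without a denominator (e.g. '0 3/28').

C = [5/42, 11/42, 10/21, 10/21, 23/42, 9/14, 5/6, 1]
j=0 picked index 0: u0 ∈ [0, 5/42)
j=1 picked index 1: u0 ∈ [-1/168, 23/168)
j=2 picked index 2: u0 ∈ [1/84, 19/84)
j=3 picked index 2: u0 ∈ [-19/168, 17/168)
j=4 picked index 4: u0 ∈ [-1/42, 1/21)
j=5 picked index 6: u0 ∈ [1/56, 5/24)
j=6 picked index 6: u0 ∈ [-3/28, 1/12)
j=7 picked index 7: u0 ∈ [-1/24, 1/8)
intersection: [1/56, 1/21)

1/56 1/21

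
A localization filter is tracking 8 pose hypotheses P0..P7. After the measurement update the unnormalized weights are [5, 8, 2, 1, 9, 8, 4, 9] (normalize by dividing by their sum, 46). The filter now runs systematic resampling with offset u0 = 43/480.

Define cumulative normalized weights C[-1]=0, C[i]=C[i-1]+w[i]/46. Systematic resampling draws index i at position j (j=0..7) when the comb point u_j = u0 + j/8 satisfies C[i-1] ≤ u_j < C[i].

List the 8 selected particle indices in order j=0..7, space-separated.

0 1 3 4 5 5 7 7

C = [5/46, 13/46, 15/46, 8/23, 25/46, 33/46, 37/46, 1]
j=0: u_0=43/480 ∈ [0, 5/46) → index 0
j=1: u_1=103/480 ∈ [5/46, 13/46) → index 1
j=2: u_2=163/480 ∈ [15/46, 8/23) → index 3
j=3: u_3=223/480 ∈ [8/23, 25/46) → index 4
j=4: u_4=283/480 ∈ [25/46, 33/46) → index 5
j=5: u_5=343/480 ∈ [25/46, 33/46) → index 5
j=6: u_6=403/480 ∈ [37/46, 1) → index 7
j=7: u_7=463/480 ∈ [37/46, 1) → index 7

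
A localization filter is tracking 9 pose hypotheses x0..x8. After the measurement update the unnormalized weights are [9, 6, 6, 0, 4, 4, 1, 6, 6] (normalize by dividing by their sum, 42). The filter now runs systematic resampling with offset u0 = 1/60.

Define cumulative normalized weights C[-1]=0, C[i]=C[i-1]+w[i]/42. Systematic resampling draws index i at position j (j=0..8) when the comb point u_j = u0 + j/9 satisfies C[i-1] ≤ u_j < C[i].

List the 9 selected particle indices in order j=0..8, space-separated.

0 0 1 1 2 4 5 7 8

C = [3/14, 5/14, 1/2, 1/2, 25/42, 29/42, 5/7, 6/7, 1]
j=0: u_0=1/60 ∈ [0, 3/14) → index 0
j=1: u_1=23/180 ∈ [0, 3/14) → index 0
j=2: u_2=43/180 ∈ [3/14, 5/14) → index 1
j=3: u_3=7/20 ∈ [3/14, 5/14) → index 1
j=4: u_4=83/180 ∈ [5/14, 1/2) → index 2
j=5: u_5=103/180 ∈ [1/2, 25/42) → index 4
j=6: u_6=41/60 ∈ [25/42, 29/42) → index 5
j=7: u_7=143/180 ∈ [5/7, 6/7) → index 7
j=8: u_8=163/180 ∈ [6/7, 1) → index 8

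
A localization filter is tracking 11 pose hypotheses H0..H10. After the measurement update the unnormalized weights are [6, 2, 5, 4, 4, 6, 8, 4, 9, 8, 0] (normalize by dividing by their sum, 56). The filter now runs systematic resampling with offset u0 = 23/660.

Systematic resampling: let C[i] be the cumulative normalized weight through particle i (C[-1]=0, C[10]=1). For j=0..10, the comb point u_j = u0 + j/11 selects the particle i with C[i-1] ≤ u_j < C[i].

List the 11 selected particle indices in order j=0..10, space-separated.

0 1 2 4 5 6 6 7 8 8 9

C = [3/28, 1/7, 13/56, 17/56, 3/8, 27/56, 5/8, 39/56, 6/7, 1, 1]
j=0: u_0=23/660 ∈ [0, 3/28) → index 0
j=1: u_1=83/660 ∈ [3/28, 1/7) → index 1
j=2: u_2=13/60 ∈ [1/7, 13/56) → index 2
j=3: u_3=203/660 ∈ [17/56, 3/8) → index 4
j=4: u_4=263/660 ∈ [3/8, 27/56) → index 5
j=5: u_5=323/660 ∈ [27/56, 5/8) → index 6
j=6: u_6=383/660 ∈ [27/56, 5/8) → index 6
j=7: u_7=443/660 ∈ [5/8, 39/56) → index 7
j=8: u_8=503/660 ∈ [39/56, 6/7) → index 8
j=9: u_9=563/660 ∈ [39/56, 6/7) → index 8
j=10: u_10=623/660 ∈ [6/7, 1) → index 9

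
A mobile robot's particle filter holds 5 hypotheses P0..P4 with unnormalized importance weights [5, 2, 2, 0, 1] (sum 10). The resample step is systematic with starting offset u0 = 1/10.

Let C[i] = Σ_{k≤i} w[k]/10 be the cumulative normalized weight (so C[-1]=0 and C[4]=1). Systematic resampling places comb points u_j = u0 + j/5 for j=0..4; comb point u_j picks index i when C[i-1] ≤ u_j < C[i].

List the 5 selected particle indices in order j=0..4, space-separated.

0 0 1 2 4

C = [1/2, 7/10, 9/10, 9/10, 1]
j=0: u_0=1/10 ∈ [0, 1/2) → index 0
j=1: u_1=3/10 ∈ [0, 1/2) → index 0
j=2: u_2=1/2 ∈ [1/2, 7/10) → index 1
j=3: u_3=7/10 ∈ [7/10, 9/10) → index 2
j=4: u_4=9/10 ∈ [9/10, 1) → index 4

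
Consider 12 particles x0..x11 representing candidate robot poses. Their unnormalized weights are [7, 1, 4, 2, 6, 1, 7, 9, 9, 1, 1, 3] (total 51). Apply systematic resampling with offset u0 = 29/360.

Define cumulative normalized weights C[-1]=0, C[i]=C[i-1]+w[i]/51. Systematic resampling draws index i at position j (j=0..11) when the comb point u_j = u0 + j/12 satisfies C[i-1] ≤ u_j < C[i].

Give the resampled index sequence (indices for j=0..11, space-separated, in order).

C = [7/51, 8/51, 4/17, 14/51, 20/51, 7/17, 28/51, 37/51, 46/51, 47/51, 16/17, 1]
j=0: u_0=29/360 ∈ [0, 7/51) → index 0
j=1: u_1=59/360 ∈ [8/51, 4/17) → index 2
j=2: u_2=89/360 ∈ [4/17, 14/51) → index 3
j=3: u_3=119/360 ∈ [14/51, 20/51) → index 4
j=4: u_4=149/360 ∈ [7/17, 28/51) → index 6
j=5: u_5=179/360 ∈ [7/17, 28/51) → index 6
j=6: u_6=209/360 ∈ [28/51, 37/51) → index 7
j=7: u_7=239/360 ∈ [28/51, 37/51) → index 7
j=8: u_8=269/360 ∈ [37/51, 46/51) → index 8
j=9: u_9=299/360 ∈ [37/51, 46/51) → index 8
j=10: u_10=329/360 ∈ [46/51, 47/51) → index 9
j=11: u_11=359/360 ∈ [16/17, 1) → index 11

0 2 3 4 6 6 7 7 8 8 9 11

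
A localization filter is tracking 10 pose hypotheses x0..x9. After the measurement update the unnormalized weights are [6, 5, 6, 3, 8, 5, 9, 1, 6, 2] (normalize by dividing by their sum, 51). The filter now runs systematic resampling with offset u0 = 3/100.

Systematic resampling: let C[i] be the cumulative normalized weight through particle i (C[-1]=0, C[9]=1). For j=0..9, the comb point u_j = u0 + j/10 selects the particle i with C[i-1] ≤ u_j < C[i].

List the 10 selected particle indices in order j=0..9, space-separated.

C = [2/17, 11/51, 1/3, 20/51, 28/51, 11/17, 14/17, 43/51, 49/51, 1]
j=0: u_0=3/100 ∈ [0, 2/17) → index 0
j=1: u_1=13/100 ∈ [2/17, 11/51) → index 1
j=2: u_2=23/100 ∈ [11/51, 1/3) → index 2
j=3: u_3=33/100 ∈ [11/51, 1/3) → index 2
j=4: u_4=43/100 ∈ [20/51, 28/51) → index 4
j=5: u_5=53/100 ∈ [20/51, 28/51) → index 4
j=6: u_6=63/100 ∈ [28/51, 11/17) → index 5
j=7: u_7=73/100 ∈ [11/17, 14/17) → index 6
j=8: u_8=83/100 ∈ [14/17, 43/51) → index 7
j=9: u_9=93/100 ∈ [43/51, 49/51) → index 8

0 1 2 2 4 4 5 6 7 8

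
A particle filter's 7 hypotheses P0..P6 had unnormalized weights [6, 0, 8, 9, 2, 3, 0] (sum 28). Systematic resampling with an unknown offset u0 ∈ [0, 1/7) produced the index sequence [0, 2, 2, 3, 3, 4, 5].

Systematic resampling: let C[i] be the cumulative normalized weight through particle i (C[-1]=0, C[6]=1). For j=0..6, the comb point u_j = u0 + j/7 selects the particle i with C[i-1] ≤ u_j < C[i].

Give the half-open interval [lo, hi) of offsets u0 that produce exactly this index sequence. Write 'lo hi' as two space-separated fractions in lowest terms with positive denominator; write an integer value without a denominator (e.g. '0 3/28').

3/28 1/7

C = [3/14, 3/14, 1/2, 23/28, 25/28, 1, 1]
j=0 picked index 0: u0 ∈ [0, 3/14)
j=1 picked index 2: u0 ∈ [1/14, 5/14)
j=2 picked index 2: u0 ∈ [-1/14, 3/14)
j=3 picked index 3: u0 ∈ [1/14, 11/28)
j=4 picked index 3: u0 ∈ [-1/14, 1/4)
j=5 picked index 4: u0 ∈ [3/28, 5/28)
j=6 picked index 5: u0 ∈ [1/28, 1/7)
intersection: [3/28, 1/7)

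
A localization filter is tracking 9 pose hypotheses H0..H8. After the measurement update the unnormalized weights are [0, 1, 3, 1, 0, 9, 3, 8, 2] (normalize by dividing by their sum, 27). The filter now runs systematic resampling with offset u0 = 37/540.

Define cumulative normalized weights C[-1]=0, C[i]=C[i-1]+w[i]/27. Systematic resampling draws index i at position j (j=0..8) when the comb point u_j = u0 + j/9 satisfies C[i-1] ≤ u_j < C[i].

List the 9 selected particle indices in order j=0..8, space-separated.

C = [0, 1/27, 4/27, 5/27, 5/27, 14/27, 17/27, 25/27, 1]
j=0: u_0=37/540 ∈ [1/27, 4/27) → index 2
j=1: u_1=97/540 ∈ [4/27, 5/27) → index 3
j=2: u_2=157/540 ∈ [5/27, 14/27) → index 5
j=3: u_3=217/540 ∈ [5/27, 14/27) → index 5
j=4: u_4=277/540 ∈ [5/27, 14/27) → index 5
j=5: u_5=337/540 ∈ [14/27, 17/27) → index 6
j=6: u_6=397/540 ∈ [17/27, 25/27) → index 7
j=7: u_7=457/540 ∈ [17/27, 25/27) → index 7
j=8: u_8=517/540 ∈ [25/27, 1) → index 8

2 3 5 5 5 6 7 7 8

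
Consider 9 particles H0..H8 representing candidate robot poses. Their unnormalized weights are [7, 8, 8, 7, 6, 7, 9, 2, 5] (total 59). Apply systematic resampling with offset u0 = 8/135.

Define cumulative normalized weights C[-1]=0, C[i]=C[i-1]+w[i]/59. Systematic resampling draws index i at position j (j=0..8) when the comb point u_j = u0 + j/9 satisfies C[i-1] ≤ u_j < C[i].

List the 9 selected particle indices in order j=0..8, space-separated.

C = [7/59, 15/59, 23/59, 30/59, 36/59, 43/59, 52/59, 54/59, 1]
j=0: u_0=8/135 ∈ [0, 7/59) → index 0
j=1: u_1=23/135 ∈ [7/59, 15/59) → index 1
j=2: u_2=38/135 ∈ [15/59, 23/59) → index 2
j=3: u_3=53/135 ∈ [23/59, 30/59) → index 3
j=4: u_4=68/135 ∈ [23/59, 30/59) → index 3
j=5: u_5=83/135 ∈ [36/59, 43/59) → index 5
j=6: u_6=98/135 ∈ [36/59, 43/59) → index 5
j=7: u_7=113/135 ∈ [43/59, 52/59) → index 6
j=8: u_8=128/135 ∈ [54/59, 1) → index 8

0 1 2 3 3 5 5 6 8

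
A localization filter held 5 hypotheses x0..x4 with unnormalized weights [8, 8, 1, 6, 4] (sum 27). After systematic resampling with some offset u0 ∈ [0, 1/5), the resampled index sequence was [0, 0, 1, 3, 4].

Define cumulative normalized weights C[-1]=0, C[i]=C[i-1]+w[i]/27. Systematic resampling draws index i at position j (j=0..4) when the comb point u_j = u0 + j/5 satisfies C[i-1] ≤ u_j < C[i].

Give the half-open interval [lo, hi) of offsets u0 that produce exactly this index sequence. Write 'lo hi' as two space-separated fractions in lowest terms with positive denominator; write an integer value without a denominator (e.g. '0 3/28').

7/135 13/135

C = [8/27, 16/27, 17/27, 23/27, 1]
j=0 picked index 0: u0 ∈ [0, 8/27)
j=1 picked index 0: u0 ∈ [-1/5, 13/135)
j=2 picked index 1: u0 ∈ [-14/135, 26/135)
j=3 picked index 3: u0 ∈ [4/135, 34/135)
j=4 picked index 4: u0 ∈ [7/135, 1/5)
intersection: [7/135, 13/135)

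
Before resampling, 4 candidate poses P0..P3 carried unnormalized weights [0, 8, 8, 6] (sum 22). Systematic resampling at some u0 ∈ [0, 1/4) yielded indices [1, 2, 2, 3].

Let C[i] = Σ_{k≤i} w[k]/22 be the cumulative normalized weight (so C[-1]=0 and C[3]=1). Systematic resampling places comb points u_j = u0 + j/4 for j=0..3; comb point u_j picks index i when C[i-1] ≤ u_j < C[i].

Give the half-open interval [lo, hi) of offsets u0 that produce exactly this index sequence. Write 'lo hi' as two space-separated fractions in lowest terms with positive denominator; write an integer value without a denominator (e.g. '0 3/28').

5/44 5/22

C = [0, 4/11, 8/11, 1]
j=0 picked index 1: u0 ∈ [0, 4/11)
j=1 picked index 2: u0 ∈ [5/44, 21/44)
j=2 picked index 2: u0 ∈ [-3/22, 5/22)
j=3 picked index 3: u0 ∈ [-1/44, 1/4)
intersection: [5/44, 5/22)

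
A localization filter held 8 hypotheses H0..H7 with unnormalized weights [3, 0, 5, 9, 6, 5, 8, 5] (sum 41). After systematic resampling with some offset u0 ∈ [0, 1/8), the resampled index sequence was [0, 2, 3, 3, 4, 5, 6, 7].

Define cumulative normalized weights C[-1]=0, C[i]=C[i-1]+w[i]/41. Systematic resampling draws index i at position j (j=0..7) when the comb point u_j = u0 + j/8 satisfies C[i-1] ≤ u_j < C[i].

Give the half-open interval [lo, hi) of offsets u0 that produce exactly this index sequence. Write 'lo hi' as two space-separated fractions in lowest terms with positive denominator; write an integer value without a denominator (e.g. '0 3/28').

1/328 13/328

C = [3/41, 3/41, 8/41, 17/41, 23/41, 28/41, 36/41, 1]
j=0 picked index 0: u0 ∈ [0, 3/41)
j=1 picked index 2: u0 ∈ [-17/328, 23/328)
j=2 picked index 3: u0 ∈ [-9/164, 27/164)
j=3 picked index 3: u0 ∈ [-59/328, 13/328)
j=4 picked index 4: u0 ∈ [-7/82, 5/82)
j=5 picked index 5: u0 ∈ [-21/328, 19/328)
j=6 picked index 6: u0 ∈ [-11/164, 21/164)
j=7 picked index 7: u0 ∈ [1/328, 1/8)
intersection: [1/328, 13/328)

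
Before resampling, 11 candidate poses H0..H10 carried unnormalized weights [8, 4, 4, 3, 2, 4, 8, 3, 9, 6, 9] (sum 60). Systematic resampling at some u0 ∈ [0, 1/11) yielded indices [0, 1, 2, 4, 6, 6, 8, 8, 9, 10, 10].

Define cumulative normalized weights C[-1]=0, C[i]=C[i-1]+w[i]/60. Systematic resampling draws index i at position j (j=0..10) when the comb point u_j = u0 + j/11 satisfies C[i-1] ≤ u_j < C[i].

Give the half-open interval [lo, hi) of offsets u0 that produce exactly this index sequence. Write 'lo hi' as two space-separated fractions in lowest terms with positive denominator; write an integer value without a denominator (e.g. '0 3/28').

C = [2/15, 1/5, 4/15, 19/60, 7/20, 5/12, 11/20, 3/5, 3/4, 17/20, 1]
j=0 picked index 0: u0 ∈ [0, 2/15)
j=1 picked index 1: u0 ∈ [7/165, 6/55)
j=2 picked index 2: u0 ∈ [1/55, 14/165)
j=3 picked index 4: u0 ∈ [29/660, 17/220)
j=4 picked index 6: u0 ∈ [7/132, 41/220)
j=5 picked index 6: u0 ∈ [-5/132, 21/220)
j=6 picked index 8: u0 ∈ [3/55, 9/44)
j=7 picked index 8: u0 ∈ [-2/55, 5/44)
j=8 picked index 9: u0 ∈ [1/44, 27/220)
j=9 picked index 10: u0 ∈ [7/220, 2/11)
j=10 picked index 10: u0 ∈ [-13/220, 1/11)
intersection: [3/55, 17/220)

3/55 17/220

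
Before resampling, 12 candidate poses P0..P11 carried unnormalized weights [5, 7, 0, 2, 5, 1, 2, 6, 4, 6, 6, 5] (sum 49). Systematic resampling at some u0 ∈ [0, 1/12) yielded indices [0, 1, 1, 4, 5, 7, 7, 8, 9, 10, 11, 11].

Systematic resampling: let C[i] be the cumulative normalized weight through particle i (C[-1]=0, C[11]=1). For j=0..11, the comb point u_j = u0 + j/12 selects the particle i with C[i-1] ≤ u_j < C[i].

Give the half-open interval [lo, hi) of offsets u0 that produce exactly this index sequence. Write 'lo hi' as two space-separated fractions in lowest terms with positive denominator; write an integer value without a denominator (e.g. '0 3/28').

19/294 41/588

C = [5/49, 12/49, 12/49, 2/7, 19/49, 20/49, 22/49, 4/7, 32/49, 38/49, 44/49, 1]
j=0 picked index 0: u0 ∈ [0, 5/49)
j=1 picked index 1: u0 ∈ [11/588, 95/588)
j=2 picked index 1: u0 ∈ [-19/294, 23/294)
j=3 picked index 4: u0 ∈ [1/28, 27/196)
j=4 picked index 5: u0 ∈ [8/147, 11/147)
j=5 picked index 7: u0 ∈ [19/588, 13/84)
j=6 picked index 7: u0 ∈ [-5/98, 1/14)
j=7 picked index 8: u0 ∈ [-1/84, 41/588)
j=8 picked index 9: u0 ∈ [-2/147, 16/147)
j=9 picked index 10: u0 ∈ [5/196, 29/196)
j=10 picked index 11: u0 ∈ [19/294, 1/6)
j=11 picked index 11: u0 ∈ [-11/588, 1/12)
intersection: [19/294, 41/588)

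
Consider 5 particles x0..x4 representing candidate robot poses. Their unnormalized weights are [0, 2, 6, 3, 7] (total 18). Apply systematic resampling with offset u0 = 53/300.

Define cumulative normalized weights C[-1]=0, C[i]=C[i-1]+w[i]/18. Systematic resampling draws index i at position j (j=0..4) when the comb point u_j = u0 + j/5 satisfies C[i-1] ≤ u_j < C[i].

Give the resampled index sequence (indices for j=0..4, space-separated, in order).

C = [0, 1/9, 4/9, 11/18, 1]
j=0: u_0=53/300 ∈ [1/9, 4/9) → index 2
j=1: u_1=113/300 ∈ [1/9, 4/9) → index 2
j=2: u_2=173/300 ∈ [4/9, 11/18) → index 3
j=3: u_3=233/300 ∈ [11/18, 1) → index 4
j=4: u_4=293/300 ∈ [11/18, 1) → index 4

2 2 3 4 4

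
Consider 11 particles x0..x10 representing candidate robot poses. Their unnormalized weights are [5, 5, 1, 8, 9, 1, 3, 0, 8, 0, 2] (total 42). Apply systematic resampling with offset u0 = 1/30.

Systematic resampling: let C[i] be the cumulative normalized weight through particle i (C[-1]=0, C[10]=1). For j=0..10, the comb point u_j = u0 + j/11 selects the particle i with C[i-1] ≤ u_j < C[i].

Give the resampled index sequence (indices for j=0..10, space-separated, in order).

0 1 1 3 3 4 4 5 6 8 8

C = [5/42, 5/21, 11/42, 19/42, 2/3, 29/42, 16/21, 16/21, 20/21, 20/21, 1]
j=0: u_0=1/30 ∈ [0, 5/42) → index 0
j=1: u_1=41/330 ∈ [5/42, 5/21) → index 1
j=2: u_2=71/330 ∈ [5/42, 5/21) → index 1
j=3: u_3=101/330 ∈ [11/42, 19/42) → index 3
j=4: u_4=131/330 ∈ [11/42, 19/42) → index 3
j=5: u_5=161/330 ∈ [19/42, 2/3) → index 4
j=6: u_6=191/330 ∈ [19/42, 2/3) → index 4
j=7: u_7=221/330 ∈ [2/3, 29/42) → index 5
j=8: u_8=251/330 ∈ [29/42, 16/21) → index 6
j=9: u_9=281/330 ∈ [16/21, 20/21) → index 8
j=10: u_10=311/330 ∈ [16/21, 20/21) → index 8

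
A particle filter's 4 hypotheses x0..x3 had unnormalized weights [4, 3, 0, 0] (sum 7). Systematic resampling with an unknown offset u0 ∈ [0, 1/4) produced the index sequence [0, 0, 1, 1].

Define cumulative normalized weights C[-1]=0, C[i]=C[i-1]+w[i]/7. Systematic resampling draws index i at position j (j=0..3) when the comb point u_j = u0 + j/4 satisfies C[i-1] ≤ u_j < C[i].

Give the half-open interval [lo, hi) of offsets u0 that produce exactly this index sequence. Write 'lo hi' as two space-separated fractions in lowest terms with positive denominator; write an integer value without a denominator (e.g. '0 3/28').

C = [4/7, 1, 1, 1]
j=0 picked index 0: u0 ∈ [0, 4/7)
j=1 picked index 0: u0 ∈ [-1/4, 9/28)
j=2 picked index 1: u0 ∈ [1/14, 1/2)
j=3 picked index 1: u0 ∈ [-5/28, 1/4)
intersection: [1/14, 1/4)

1/14 1/4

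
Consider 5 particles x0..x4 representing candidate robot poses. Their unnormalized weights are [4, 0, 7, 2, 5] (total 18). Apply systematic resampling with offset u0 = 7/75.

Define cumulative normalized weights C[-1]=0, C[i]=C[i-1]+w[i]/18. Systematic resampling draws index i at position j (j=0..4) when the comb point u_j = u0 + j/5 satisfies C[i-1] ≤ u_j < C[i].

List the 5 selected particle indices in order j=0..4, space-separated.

0 2 2 3 4

C = [2/9, 2/9, 11/18, 13/18, 1]
j=0: u_0=7/75 ∈ [0, 2/9) → index 0
j=1: u_1=22/75 ∈ [2/9, 11/18) → index 2
j=2: u_2=37/75 ∈ [2/9, 11/18) → index 2
j=3: u_3=52/75 ∈ [11/18, 13/18) → index 3
j=4: u_4=67/75 ∈ [13/18, 1) → index 4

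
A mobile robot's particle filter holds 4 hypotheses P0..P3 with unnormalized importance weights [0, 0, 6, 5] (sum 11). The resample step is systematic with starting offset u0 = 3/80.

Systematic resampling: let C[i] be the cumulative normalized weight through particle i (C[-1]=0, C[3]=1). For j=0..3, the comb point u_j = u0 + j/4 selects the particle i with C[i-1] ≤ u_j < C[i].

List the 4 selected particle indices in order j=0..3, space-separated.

C = [0, 0, 6/11, 1]
j=0: u_0=3/80 ∈ [0, 6/11) → index 2
j=1: u_1=23/80 ∈ [0, 6/11) → index 2
j=2: u_2=43/80 ∈ [0, 6/11) → index 2
j=3: u_3=63/80 ∈ [6/11, 1) → index 3

2 2 2 3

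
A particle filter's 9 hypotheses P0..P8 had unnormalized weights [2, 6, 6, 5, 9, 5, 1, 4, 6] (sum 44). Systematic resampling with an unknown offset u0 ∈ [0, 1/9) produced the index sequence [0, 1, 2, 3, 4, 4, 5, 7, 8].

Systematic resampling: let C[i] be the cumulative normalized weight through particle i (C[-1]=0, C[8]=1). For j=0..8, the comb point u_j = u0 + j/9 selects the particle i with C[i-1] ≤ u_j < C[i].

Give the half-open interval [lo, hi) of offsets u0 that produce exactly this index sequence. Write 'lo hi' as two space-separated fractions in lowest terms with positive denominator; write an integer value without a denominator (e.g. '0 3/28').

C = [1/22, 2/11, 7/22, 19/44, 7/11, 3/4, 17/22, 19/22, 1]
j=0 picked index 0: u0 ∈ [0, 1/22)
j=1 picked index 1: u0 ∈ [-13/198, 7/99)
j=2 picked index 2: u0 ∈ [-4/99, 19/198)
j=3 picked index 3: u0 ∈ [-1/66, 13/132)
j=4 picked index 4: u0 ∈ [-5/396, 19/99)
j=5 picked index 4: u0 ∈ [-49/396, 8/99)
j=6 picked index 5: u0 ∈ [-1/33, 1/12)
j=7 picked index 7: u0 ∈ [-1/198, 17/198)
j=8 picked index 8: u0 ∈ [-5/198, 1/9)
intersection: [0, 1/22)

0 1/22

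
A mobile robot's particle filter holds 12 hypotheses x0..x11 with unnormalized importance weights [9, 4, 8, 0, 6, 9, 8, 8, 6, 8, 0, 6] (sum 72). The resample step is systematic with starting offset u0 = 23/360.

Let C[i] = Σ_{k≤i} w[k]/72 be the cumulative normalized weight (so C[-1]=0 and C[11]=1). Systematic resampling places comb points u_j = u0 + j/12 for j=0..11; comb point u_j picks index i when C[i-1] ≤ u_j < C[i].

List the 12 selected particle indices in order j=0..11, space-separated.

0 1 2 4 5 5 6 7 8 9 9 11

C = [1/8, 13/72, 7/24, 7/24, 3/8, 1/2, 11/18, 13/18, 29/36, 11/12, 11/12, 1]
j=0: u_0=23/360 ∈ [0, 1/8) → index 0
j=1: u_1=53/360 ∈ [1/8, 13/72) → index 1
j=2: u_2=83/360 ∈ [13/72, 7/24) → index 2
j=3: u_3=113/360 ∈ [7/24, 3/8) → index 4
j=4: u_4=143/360 ∈ [3/8, 1/2) → index 5
j=5: u_5=173/360 ∈ [3/8, 1/2) → index 5
j=6: u_6=203/360 ∈ [1/2, 11/18) → index 6
j=7: u_7=233/360 ∈ [11/18, 13/18) → index 7
j=8: u_8=263/360 ∈ [13/18, 29/36) → index 8
j=9: u_9=293/360 ∈ [29/36, 11/12) → index 9
j=10: u_10=323/360 ∈ [29/36, 11/12) → index 9
j=11: u_11=353/360 ∈ [11/12, 1) → index 11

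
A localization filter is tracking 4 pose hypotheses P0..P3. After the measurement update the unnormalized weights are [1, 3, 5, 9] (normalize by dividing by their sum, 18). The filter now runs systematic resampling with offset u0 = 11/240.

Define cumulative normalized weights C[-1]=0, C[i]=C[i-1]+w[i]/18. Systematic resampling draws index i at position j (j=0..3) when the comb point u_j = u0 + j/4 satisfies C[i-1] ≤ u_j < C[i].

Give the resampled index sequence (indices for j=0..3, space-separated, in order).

C = [1/18, 2/9, 1/2, 1]
j=0: u_0=11/240 ∈ [0, 1/18) → index 0
j=1: u_1=71/240 ∈ [2/9, 1/2) → index 2
j=2: u_2=131/240 ∈ [1/2, 1) → index 3
j=3: u_3=191/240 ∈ [1/2, 1) → index 3

0 2 3 3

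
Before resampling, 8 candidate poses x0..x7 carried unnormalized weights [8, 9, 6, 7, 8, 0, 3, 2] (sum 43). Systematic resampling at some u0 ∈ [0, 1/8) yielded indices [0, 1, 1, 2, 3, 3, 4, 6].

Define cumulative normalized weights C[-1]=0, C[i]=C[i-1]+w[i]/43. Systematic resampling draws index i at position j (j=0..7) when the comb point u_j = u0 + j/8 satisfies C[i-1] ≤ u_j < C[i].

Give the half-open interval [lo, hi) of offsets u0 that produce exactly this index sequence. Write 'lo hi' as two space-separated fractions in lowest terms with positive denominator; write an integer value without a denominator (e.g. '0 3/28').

21/344 25/344

C = [8/43, 17/43, 23/43, 30/43, 38/43, 38/43, 41/43, 1]
j=0 picked index 0: u0 ∈ [0, 8/43)
j=1 picked index 1: u0 ∈ [21/344, 93/344)
j=2 picked index 1: u0 ∈ [-11/172, 25/172)
j=3 picked index 2: u0 ∈ [7/344, 55/344)
j=4 picked index 3: u0 ∈ [3/86, 17/86)
j=5 picked index 3: u0 ∈ [-31/344, 25/344)
j=6 picked index 4: u0 ∈ [-9/172, 23/172)
j=7 picked index 6: u0 ∈ [3/344, 27/344)
intersection: [21/344, 25/344)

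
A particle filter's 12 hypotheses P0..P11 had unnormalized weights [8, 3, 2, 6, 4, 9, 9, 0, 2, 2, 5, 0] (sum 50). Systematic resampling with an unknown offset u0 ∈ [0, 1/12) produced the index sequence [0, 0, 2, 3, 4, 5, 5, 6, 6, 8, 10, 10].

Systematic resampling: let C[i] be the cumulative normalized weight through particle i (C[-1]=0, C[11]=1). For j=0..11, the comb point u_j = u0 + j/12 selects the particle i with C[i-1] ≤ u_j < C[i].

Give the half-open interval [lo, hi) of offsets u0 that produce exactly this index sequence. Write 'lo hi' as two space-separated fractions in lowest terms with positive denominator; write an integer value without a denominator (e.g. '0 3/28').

C = [4/25, 11/50, 13/50, 19/50, 23/50, 16/25, 41/50, 41/50, 43/50, 9/10, 1, 1]
j=0 picked index 0: u0 ∈ [0, 4/25)
j=1 picked index 0: u0 ∈ [-1/12, 23/300)
j=2 picked index 2: u0 ∈ [4/75, 7/75)
j=3 picked index 3: u0 ∈ [1/100, 13/100)
j=4 picked index 4: u0 ∈ [7/150, 19/150)
j=5 picked index 5: u0 ∈ [13/300, 67/300)
j=6 picked index 5: u0 ∈ [-1/25, 7/50)
j=7 picked index 6: u0 ∈ [17/300, 71/300)
j=8 picked index 6: u0 ∈ [-2/75, 23/150)
j=9 picked index 8: u0 ∈ [7/100, 11/100)
j=10 picked index 10: u0 ∈ [1/15, 1/6)
j=11 picked index 10: u0 ∈ [-1/60, 1/12)
intersection: [7/100, 23/300)

7/100 23/300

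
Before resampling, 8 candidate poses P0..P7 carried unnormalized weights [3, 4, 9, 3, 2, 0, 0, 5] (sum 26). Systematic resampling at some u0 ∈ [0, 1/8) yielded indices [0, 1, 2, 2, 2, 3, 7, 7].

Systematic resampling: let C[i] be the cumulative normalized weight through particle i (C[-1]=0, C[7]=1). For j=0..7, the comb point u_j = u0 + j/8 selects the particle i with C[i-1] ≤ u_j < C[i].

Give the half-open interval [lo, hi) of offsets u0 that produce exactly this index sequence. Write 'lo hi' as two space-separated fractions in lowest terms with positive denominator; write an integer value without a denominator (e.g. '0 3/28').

C = [3/26, 7/26, 8/13, 19/26, 21/26, 21/26, 21/26, 1]
j=0 picked index 0: u0 ∈ [0, 3/26)
j=1 picked index 1: u0 ∈ [-1/104, 15/104)
j=2 picked index 2: u0 ∈ [1/52, 19/52)
j=3 picked index 2: u0 ∈ [-11/104, 25/104)
j=4 picked index 2: u0 ∈ [-3/13, 3/26)
j=5 picked index 3: u0 ∈ [-1/104, 11/104)
j=6 picked index 7: u0 ∈ [3/52, 1/4)
j=7 picked index 7: u0 ∈ [-7/104, 1/8)
intersection: [3/52, 11/104)

3/52 11/104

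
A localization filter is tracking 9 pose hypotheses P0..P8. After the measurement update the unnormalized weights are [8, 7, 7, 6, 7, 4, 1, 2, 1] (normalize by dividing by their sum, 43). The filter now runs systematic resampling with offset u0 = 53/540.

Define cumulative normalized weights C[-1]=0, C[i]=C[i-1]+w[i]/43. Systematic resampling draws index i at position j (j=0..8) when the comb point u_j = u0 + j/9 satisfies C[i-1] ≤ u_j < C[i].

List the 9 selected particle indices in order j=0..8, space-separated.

0 1 1 2 3 4 4 5 8

C = [8/43, 15/43, 22/43, 28/43, 35/43, 39/43, 40/43, 42/43, 1]
j=0: u_0=53/540 ∈ [0, 8/43) → index 0
j=1: u_1=113/540 ∈ [8/43, 15/43) → index 1
j=2: u_2=173/540 ∈ [8/43, 15/43) → index 1
j=3: u_3=233/540 ∈ [15/43, 22/43) → index 2
j=4: u_4=293/540 ∈ [22/43, 28/43) → index 3
j=5: u_5=353/540 ∈ [28/43, 35/43) → index 4
j=6: u_6=413/540 ∈ [28/43, 35/43) → index 4
j=7: u_7=473/540 ∈ [35/43, 39/43) → index 5
j=8: u_8=533/540 ∈ [42/43, 1) → index 8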